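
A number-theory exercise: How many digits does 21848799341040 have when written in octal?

21848799341040 in base 8 is 475742173064760, which has 15 digits.

15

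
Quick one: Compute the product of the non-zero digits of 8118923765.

725760

8×1×1×8×9×2×3×7×6×5 = 725760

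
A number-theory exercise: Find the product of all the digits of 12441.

32

1×2×4×4×1 = 32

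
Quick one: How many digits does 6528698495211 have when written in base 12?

12

6528698495211 in base 12 is 89537BABB663, which has 12 digits.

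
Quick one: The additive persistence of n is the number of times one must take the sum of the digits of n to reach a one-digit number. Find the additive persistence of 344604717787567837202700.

2

344604717787567837202700 → 105 → 6 (2 steps)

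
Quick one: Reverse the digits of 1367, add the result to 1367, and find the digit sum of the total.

34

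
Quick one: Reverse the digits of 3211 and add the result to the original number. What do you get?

4334

Reverse of 3211 is 1123.
3211 + 1123 = 4334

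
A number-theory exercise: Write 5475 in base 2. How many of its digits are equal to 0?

5475 in base 2 is 1010101100011.
The digit 0 appears 6 times.

6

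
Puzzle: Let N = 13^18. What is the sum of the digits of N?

13^18 = 112455406951957393129
Sum of its 21 digits: 91.

91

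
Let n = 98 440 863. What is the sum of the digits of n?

42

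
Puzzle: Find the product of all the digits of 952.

9×5×2 = 90

90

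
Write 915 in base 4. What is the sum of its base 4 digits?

915 in base 4 is 32103.
Digit sum: 3+2+1+0+3 = 9.

9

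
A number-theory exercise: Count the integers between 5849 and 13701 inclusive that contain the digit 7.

The integers in [5849, 13701] that contain the digit 7: 5857, 5867, 5870, 5871, 5872, 5873, …, 13700, 13701.
2794 qualify.

2794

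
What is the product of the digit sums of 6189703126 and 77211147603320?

1892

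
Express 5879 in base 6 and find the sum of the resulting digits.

14

5879 in base 6 is 43115.
Digit sum: 4+3+1+1+5 = 14.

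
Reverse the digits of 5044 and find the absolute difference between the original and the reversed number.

Reverse of 5044 is 4405.
|5044 − 4405| = 639

639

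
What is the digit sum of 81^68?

81^68 = 5983858066120736087951921583734035799654210003695378223495113219493746838429292063116675617283362364504370181069322660857929976641
Sum of its 130 digits: 585.

585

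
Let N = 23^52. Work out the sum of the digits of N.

346

23^52 = 64542751082767918430897798773372060387158551764172664212787858136578721
Sum of its 71 digits: 346.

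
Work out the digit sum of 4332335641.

34

4+3+3+2+3+3+5+6+4+1 = 34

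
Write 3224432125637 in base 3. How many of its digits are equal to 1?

9

3224432125637 in base 3 is 102102020211012220112120122.
The digit 1 appears 9 times.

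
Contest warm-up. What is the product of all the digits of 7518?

280

7×5×1×8 = 280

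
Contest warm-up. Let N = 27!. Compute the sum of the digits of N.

27! = 10888869450418352160768000000
Sum of its 29 digits: 108.

108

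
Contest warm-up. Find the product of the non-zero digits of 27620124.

1344

2×7×6×2×1×2×4 = 1344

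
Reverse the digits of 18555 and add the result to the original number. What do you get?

74136

Reverse of 18555 is 55581.
18555 + 55581 = 74136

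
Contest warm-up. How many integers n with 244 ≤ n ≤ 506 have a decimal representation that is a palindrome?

26

The integers in [244, 506] that have a decimal representation that is a palindrome: 252, 262, 272, 282, 292, 303, …, 494, 505.
26 qualify.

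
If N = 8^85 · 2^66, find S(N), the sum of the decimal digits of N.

368

8^85 · 2^66 = 4271974071841820164790043412339104229205409044713305539894083215644439451561281100045924173873152
Sum of its 97 digits: 368.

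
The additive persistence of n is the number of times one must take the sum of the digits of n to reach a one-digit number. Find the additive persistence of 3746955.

3746955 → 39 → 12 → 3 (3 steps)

3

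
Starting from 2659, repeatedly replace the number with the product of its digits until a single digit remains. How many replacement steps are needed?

2659 → 540 → 0 (2 steps)

2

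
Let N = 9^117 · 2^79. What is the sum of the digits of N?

657

9^117 · 2^79 = 2677584971910959848639733716934620346828901626139665012729732916612116875885755450878489573054567242317497926451045328500375987863683072
Sum of its 136 digits: 657.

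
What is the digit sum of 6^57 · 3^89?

6^57 · 3^89 = 658283458107880363817440373687616431948869441282054904616053751134736117756436401881088
Sum of its 87 digits: 387.

387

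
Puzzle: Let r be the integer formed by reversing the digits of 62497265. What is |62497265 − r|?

Reverse of 62497265 is 56279426.
|62497265 − 56279426| = 6217839

6217839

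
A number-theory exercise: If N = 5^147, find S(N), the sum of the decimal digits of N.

458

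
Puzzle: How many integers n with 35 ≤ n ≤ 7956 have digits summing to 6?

80

The integers in [35, 7956] that have digits summing to 6: 42, 51, 60, 105, 114, 123, …, 5100, 6000.
80 qualify.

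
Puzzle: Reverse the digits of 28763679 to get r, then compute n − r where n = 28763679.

Reverse of 28763679 is 97636782.
28763679 − 97636782 = -68873103

-68873103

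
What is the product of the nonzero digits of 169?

54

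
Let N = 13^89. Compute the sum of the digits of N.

13^89 = 1383433714535477836295304383783820453092086974839448400254698134232250458309917484540068859490708973
Sum of its 100 digits: 457.

457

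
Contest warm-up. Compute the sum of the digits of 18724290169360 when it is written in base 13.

18724290169360 in base 13 is A5A901650C99.
Digit sum: 10+5+10+9+0+1+6+5+0+12+9+9 = 76.

76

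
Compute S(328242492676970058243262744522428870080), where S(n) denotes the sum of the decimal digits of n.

3+2+8+2+4+2+4+9+2+6+7+6+9+7+0+0+5+8+2+4+3+2+6+2+7+4+4+5+2+2+4+2+8+8+7+0+0+8+0 = 164

164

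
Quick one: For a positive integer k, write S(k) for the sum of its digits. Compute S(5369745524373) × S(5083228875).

3024

S(5369745524373) = 5+3+6+9+7+4+5+5+2+4+3+7+3 = 63.
S(5083228875) = 5+0+8+3+2+2+8+8+7+5 = 48.
63 · 48 = 3024.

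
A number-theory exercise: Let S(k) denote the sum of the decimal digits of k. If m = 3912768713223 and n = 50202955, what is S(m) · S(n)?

S(3912768713223) = 3+9+1+2+7+6+8+7+1+3+2+2+3 = 54.
S(50202955) = 5+0+2+0+2+9+5+5 = 28.
54 · 28 = 1512.

1512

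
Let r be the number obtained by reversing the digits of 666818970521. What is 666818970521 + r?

791898789187

Reverse of 666818970521 is 125079818666.
666818970521 + 125079818666 = 791898789187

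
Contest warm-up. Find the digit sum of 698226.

33

6+9+8+2+2+6 = 33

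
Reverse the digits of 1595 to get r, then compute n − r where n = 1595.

Reverse of 1595 is 5951.
1595 − 5951 = -4356

-4356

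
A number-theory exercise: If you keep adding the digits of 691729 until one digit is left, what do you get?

7

6+9+1+7+2+9 = 34
3+4 = 7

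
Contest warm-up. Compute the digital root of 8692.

8+6+9+2 = 25
2+5 = 7
(Equivalently, 8692 mod 9 = 7.)

7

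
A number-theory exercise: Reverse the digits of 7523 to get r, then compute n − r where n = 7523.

4266

Reverse of 7523 is 3257.
7523 − 3257 = 4266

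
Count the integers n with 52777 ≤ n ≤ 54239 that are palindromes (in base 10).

The integers in [52777, 54239] that are palindromes (in base 10): 52825, 52925, 53035, 53135, 53235, 53335, …, 54045, 54145.
14 qualify.

14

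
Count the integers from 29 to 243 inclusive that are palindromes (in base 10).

22

The integers in [29, 243] that are palindromes (in base 10): 33, 44, 55, 66, 77, 88, …, 232, 242.
22 qualify.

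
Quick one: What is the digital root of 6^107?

The digital root of n equals n mod 9 (or 9 when 9 | n), so we need 6^107 mod 9.
6^107 ≡ 0 (mod 9), so the digital root is 9.

9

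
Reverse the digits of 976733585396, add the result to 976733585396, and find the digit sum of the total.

Reversal of 976733585396 is 693585337679; 976733585396 + 693585337679 = 1670318923075.
Digit sum of 1670318923075: 1+6+7+0+3+1+8+9+2+3+0+7+5 = 52.

52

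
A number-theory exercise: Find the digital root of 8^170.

The digital root of n equals n mod 9 (or 9 when 9 | n), so we need 8^170 mod 9.
8^170 ≡ 1 (mod 9), so the digital root is 1.

1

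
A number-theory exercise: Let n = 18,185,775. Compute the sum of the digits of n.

42

1+8+1+8+5+7+7+5 = 42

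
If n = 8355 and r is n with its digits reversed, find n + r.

Reverse of 8355 is 5538.
8355 + 5538 = 13893

13893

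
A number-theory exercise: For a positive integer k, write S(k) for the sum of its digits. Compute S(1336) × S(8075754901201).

S(1336) = 1+3+3+6 = 13.
S(8075754901201) = 8+0+7+5+7+5+4+9+0+1+2+0+1 = 49.
13 · 49 = 637.

637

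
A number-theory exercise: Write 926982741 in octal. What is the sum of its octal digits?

27

926982741 in base 8 is 6720121125.
Digit sum: 6+7+2+0+1+2+1+1+2+5 = 27.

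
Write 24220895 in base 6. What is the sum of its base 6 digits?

30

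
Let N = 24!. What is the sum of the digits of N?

24! = 620448401733239439360000
Sum of its 24 digits: 81.

81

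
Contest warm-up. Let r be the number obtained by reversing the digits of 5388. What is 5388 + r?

Reverse of 5388 is 8835.
5388 + 8835 = 14223

14223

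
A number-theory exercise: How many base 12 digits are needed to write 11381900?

11381900 in base 12 is 398A8B8, which has 7 digits.

7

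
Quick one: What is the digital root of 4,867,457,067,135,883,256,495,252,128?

7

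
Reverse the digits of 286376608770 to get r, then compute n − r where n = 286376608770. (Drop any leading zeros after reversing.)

Reverse of 286376608770 is 77806673682.
286376608770 − 77806673682 = 208569935088

208569935088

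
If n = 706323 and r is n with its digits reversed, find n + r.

1029930

Reverse of 706323 is 323607.
706323 + 323607 = 1029930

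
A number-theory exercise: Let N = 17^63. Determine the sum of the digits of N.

359

17^63 = 329823842388297603127136803999476682470817199986161913402815245153916577027313
Sum of its 78 digits: 359.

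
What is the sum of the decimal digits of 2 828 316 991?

49

2+8+2+8+3+1+6+9+9+1 = 49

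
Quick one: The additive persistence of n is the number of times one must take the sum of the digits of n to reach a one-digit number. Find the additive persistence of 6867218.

3

6867218 → 38 → 11 → 2 (3 steps)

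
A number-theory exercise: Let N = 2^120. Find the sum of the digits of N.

172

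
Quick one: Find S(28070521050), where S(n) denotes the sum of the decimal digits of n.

30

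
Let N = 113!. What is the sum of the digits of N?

666

113! = 22311927486598136465966070212187151182564399087952213171022161345724023063584214692821047352118139068425569179220877461124773845924561575264739138192463311667200000000000000000000000000
Sum of its 185 digits: 666.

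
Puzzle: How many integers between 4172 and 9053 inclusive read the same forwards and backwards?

The integers in [4172, 9053] that read the same forwards and backwards: 4224, 4334, 4444, 4554, 4664, 4774, …, 8998, 9009.
49 qualify.

49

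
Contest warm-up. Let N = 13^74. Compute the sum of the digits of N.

385

13^74 = 27027636582498189040621249864144468324898507852136260989871841246090732111847218889
Sum of its 83 digits: 385.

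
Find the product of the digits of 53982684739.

5×3×9×8×2×6×8×4×7×3×9 = 78382080

78382080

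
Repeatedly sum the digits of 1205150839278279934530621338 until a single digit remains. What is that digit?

8

1+2+0+5+1+5+0+8+3+9+2+7+8+2+7+9+9+3+4+5+3+0+6+2+1+3+3+8 = 116
1+1+6 = 8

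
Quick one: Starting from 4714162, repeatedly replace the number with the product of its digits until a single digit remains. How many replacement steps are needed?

4

4714162 → 1344 → 48 → 32 → 6 (4 steps)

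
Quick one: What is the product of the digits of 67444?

6×7×4×4×4 = 2688

2688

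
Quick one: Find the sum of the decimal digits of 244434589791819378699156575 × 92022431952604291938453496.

244434589791819378699156575 × 92022431952604291938453496 = 22493465405980442474708437860363184566634745060136200
Sum of its 53 digits: 218.

218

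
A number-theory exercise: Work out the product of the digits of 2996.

972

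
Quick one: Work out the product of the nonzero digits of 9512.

9×5×1×2 = 90

90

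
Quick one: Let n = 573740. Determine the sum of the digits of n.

26

5+7+3+7+4+0 = 26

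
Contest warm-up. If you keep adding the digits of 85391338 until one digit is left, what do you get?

8+5+3+9+1+3+3+8 = 40
4+0 = 4

4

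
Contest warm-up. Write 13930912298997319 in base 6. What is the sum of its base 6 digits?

13930912298997319 in base 6 is 345100324432115425451.
Digit sum: 3+4+5+1+0+0+3+2+4+4+3+2+1+1+5+4+2+5+4+5+1 = 59.

59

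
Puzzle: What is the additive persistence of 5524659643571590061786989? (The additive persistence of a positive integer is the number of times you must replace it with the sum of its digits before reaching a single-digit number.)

5524659643571590061786989 → 130 → 4 (2 steps)

2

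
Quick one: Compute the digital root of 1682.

1+6+8+2 = 17
1+7 = 8
(Equivalently, 1682 mod 9 = 8.)

8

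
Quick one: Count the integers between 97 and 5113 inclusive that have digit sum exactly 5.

50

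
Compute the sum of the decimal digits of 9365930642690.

9+3+6+5+9+3+0+6+4+2+6+9+0 = 62

62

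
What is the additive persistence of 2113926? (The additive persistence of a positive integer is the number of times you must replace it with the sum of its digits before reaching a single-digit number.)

2

2113926 → 24 → 6 (2 steps)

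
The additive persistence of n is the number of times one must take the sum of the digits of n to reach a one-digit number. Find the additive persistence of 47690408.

3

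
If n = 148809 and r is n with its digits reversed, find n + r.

1057650

Reverse of 148809 is 908841.
148809 + 908841 = 1057650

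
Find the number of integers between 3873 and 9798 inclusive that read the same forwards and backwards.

The integers in [3873, 9798] that read the same forwards and backwards: 3883, 3993, 4004, 4114, 4224, 4334, …, 9669, 9779.
60 qualify.

60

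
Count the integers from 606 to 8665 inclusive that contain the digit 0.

2178

The integers in [606, 8665] that contain the digit 0: 606, 607, 608, 609, 610, 620, …, 8650, 8660.
2178 qualify.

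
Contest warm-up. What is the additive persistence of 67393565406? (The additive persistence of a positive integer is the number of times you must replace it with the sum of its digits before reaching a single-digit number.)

67393565406 → 54 → 9 (2 steps)

2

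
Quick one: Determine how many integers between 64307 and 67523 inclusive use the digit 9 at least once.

The integers in [64307, 67523] that use the digit 9 at least once: 64309, 64319, 64329, 64339, 64349, 64359, …, 67509, 67519.
853 qualify.

853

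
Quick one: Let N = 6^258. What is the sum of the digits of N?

6^258 = 579458848406240214434223500888782946339168885292102639115348573677513995855323853219311343131022416265808170283823081861298536241983590416859000164507157759658643367825772134212782055832193117628399616
Sum of its 201 digits: 882.

882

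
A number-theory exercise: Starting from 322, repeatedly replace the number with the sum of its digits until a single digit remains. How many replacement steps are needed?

1

322 → 7 (1 step)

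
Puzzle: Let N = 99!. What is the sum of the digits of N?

648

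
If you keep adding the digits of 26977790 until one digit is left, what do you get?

2

2+6+9+7+7+7+9+0 = 47
4+7 = 11
1+1 = 2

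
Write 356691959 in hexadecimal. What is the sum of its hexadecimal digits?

356691959 in base 16 is 1542AFF7.
Digit sum: 1+5+4+2+10+15+15+7 = 59.

59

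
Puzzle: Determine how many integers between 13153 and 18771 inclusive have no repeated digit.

The integers in [13153, 18771] that have no repeated digit: 13204, 13205, 13206, 13207, 13208, 13209, …, 18765, 18769.
1926 qualify.

1926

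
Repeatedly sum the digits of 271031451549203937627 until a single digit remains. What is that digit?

9

2+7+1+0+3+1+4+5+1+5+4+9+2+0+3+9+3+7+6+2+7 = 81
8+1 = 9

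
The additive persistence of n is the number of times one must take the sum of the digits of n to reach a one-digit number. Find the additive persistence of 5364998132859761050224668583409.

3

5364998132859761050224668583409 → 148 → 13 → 4 (3 steps)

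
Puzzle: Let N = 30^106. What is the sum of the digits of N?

30^106 = 3757102126136362603255801635991379077998363835387290000000000000000000000000000000000000000000000000000000000000000000000000000000000000000000000000000000000
Sum of its 157 digits: 234.

234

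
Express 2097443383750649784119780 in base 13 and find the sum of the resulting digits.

104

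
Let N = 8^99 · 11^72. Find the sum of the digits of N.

8^99 · 11^72 = 243322373184171649277827109976361355318401336477229910077303755801898014055242655720453599012986073530585777407814141151216449282951979665854057789074803315244531712
Sum of its 165 digits: 710.

710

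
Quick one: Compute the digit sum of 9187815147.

9+1+8+7+8+1+5+1+4+7 = 51

51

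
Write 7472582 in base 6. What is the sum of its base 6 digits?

27

7472582 in base 6 is 424055142.
Digit sum: 4+2+4+0+5+5+1+4+2 = 27.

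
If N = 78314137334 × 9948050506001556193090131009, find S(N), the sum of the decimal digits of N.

78314137334 × 9948050506001556193090131009 = 779072993532574062923378741678877990006
Sum of its 39 digits: 198.

198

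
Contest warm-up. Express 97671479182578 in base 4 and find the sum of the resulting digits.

33

97671479182578 in base 4 is 112031103221310210103302.
Digit sum: 1+1+2+0+3+1+1+0+3+2+2+1+3+1+0+2+1+0+1+0+3+3+0+2 = 33.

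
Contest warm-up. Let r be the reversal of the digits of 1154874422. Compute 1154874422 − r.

Reverse of 1154874422 is 2244784511.
1154874422 − 2244784511 = -1089910089

-1089910089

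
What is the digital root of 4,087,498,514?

5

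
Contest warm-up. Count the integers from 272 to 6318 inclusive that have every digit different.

The integers in [272, 6318] that have every digit different: 273, 274, 275, 276, 278, 279, …, 6317, 6318.
3227 qualify.

3227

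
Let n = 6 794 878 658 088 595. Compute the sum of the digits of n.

103

6+7+9+4+8+7+8+6+5+8+0+8+8+5+9+5 = 103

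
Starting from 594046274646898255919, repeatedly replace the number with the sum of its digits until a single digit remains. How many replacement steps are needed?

2

594046274646898255919 → 113 → 5 (2 steps)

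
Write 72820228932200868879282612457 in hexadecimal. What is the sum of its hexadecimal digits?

187

72820228932200868879282612457 in base 16 is EB4B7B48758E05BF16A228E9.
Digit sum: 14+11+4+11+7+11+4+8+7+5+8+14+0+5+11+15+1+6+10+2+2+8+14+9 = 187.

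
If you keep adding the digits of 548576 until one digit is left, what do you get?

5+4+8+5+7+6 = 35
3+5 = 8

8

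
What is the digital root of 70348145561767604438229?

7+0+3+4+8+1+4+5+5+6+1+7+6+7+6+0+4+4+3+8+2+2+9 = 102
1+0+2 = 3
(Equivalently, 70348145561767604438229 mod 9 = 3.)

3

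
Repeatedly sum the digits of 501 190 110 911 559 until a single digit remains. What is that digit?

3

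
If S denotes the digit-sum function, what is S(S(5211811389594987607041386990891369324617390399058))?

14

First digit sum: 239.
2+3+9 = 14.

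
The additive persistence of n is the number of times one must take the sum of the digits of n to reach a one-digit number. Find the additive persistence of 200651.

2

200651 → 14 → 5 (2 steps)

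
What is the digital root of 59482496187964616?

5+9+4+8+2+4+9+6+1+8+7+9+6+4+6+1+6 = 95
9+5 = 14
1+4 = 5

5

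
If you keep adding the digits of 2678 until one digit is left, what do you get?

5

2+6+7+8 = 23
2+3 = 5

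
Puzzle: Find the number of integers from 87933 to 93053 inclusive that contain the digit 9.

4392

The integers in [87933, 93053] that contain the digit 9: 87933, 87934, 87935, 87936, 87937, 87938, …, 93052, 93053.
4392 qualify.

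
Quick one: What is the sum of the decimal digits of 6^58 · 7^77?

6^58 · 7^77 = 160443306418094271119539440375314770473893707894990086492823392505443024892105357945266852043029562599262912512
Sum of its 111 digits: 477.

477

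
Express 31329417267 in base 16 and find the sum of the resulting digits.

31329417267 in base 16 is 74B60F833.
Digit sum: 7+4+11+6+0+15+8+3+3 = 57.

57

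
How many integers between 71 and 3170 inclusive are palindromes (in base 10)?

115

The integers in [71, 3170] that are palindromes (in base 10): 77, 88, 99, 101, 111, 121, …, 3003, 3113.
115 qualify.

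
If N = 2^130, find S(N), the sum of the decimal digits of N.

2^130 = 1361129467683753853853498429727072845824
Sum of its 40 digits: 196.

196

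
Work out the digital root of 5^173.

The digital root of n equals n mod 9 (or 9 when 9 | n), so we need 5^173 mod 9.
5^173 ≡ 2 (mod 9), so the digital root is 2.

2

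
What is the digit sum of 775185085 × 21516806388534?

105

775185085 × 21516806388534 = 16679507389224271815390
Sum of its 23 digits: 105.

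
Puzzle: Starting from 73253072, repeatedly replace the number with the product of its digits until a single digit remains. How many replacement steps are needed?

1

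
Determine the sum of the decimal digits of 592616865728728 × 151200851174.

592616865728728 × 151200851174 = 89604174518251743384326672
Sum of its 26 digits: 116.

116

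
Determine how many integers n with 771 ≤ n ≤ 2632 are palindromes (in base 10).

The integers in [771, 2632] that are palindromes (in base 10): 777, 787, 797, 808, 818, 828, …, 2442, 2552.
39 qualify.

39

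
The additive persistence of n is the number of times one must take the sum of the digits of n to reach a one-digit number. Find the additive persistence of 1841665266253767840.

1841665266253767840 → 87 → 15 → 6 (3 steps)

3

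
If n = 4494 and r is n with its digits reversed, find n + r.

Reverse of 4494 is 4944.
4494 + 4944 = 9438

9438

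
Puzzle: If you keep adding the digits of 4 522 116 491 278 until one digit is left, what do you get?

4+5+2+2+1+1+6+4+9+1+2+7+8 = 52
5+2 = 7

7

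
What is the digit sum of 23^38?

241

23^38 = 5567468501746134532846058029734065138452687762629169
Sum of its 52 digits: 241.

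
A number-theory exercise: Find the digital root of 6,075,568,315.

1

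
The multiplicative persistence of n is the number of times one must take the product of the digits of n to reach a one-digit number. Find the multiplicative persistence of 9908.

9908 → 0 (1 step)

1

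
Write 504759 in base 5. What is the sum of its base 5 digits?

15

504759 in base 5 is 112123014.
Digit sum: 1+1+2+1+2+3+0+1+4 = 15.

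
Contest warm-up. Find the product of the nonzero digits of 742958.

20160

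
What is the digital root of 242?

8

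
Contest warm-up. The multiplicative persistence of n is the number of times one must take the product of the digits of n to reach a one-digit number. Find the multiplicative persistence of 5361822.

5361822 → 2880 → 0 (2 steps)

2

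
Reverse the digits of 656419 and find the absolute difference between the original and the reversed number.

258237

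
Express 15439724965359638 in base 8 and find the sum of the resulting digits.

76

15439724965359638 in base 8 is 666645443177270026.
Digit sum: 6+6+6+6+4+5+4+4+3+1+7+7+2+7+0+0+2+6 = 76.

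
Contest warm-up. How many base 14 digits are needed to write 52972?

52972 in base 14 is 1543A, which has 5 digits.

5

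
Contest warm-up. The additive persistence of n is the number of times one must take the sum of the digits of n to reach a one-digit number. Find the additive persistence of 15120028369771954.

2

15120028369771954 → 70 → 7 (2 steps)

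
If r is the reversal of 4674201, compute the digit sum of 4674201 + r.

Reversal of 4674201 is 1024764; 4674201 + 1024764 = 5698965.
Digit sum of 5698965: 5+6+9+8+9+6+5 = 48.

48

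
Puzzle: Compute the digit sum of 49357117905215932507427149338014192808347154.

4+9+3+5+7+1+1+7+9+0+5+2+1+5+9+3+2+5+0+7+4+2+7+1+4+9+3+3+8+0+1+4+1+9+2+8+0+8+3+4+7+1+5+4 = 183

183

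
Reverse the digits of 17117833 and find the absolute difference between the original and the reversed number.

Reverse of 17117833 is 33871171.
|17117833 − 33871171| = 16753338

16753338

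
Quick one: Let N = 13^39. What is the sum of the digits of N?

199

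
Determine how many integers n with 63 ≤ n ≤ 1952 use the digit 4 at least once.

The integers in [63, 1952] that use the digit 4 at least once: 64, 74, 84, 94, 104, 114, …, 1948, 1949.
522 qualify.

522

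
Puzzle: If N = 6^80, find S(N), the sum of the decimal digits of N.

6^80 = 178689910246017054531432477289437798228285773001601743140683776
Sum of its 63 digits: 279.

279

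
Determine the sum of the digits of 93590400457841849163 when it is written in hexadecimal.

93590400457841849163 in base 16 is 512D3E55A6C38334B.
Digit sum: 5+1+2+13+3+14+5+5+10+6+12+3+8+3+3+4+11 = 108.

108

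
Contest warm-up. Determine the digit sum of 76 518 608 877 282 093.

87

7+6+5+1+8+6+0+8+8+7+7+2+8+2+0+9+3 = 87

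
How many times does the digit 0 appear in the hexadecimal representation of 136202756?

136202756 in base 16 is 81E4A04.
The digit 0 appears 1 time.

1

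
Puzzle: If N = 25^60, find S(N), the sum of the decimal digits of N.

334

25^60 = 752316384526264005099991383822237233803945956334136013765601092018187046051025390625
Sum of its 84 digits: 334.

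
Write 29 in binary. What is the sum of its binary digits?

29 in base 2 is 11101.
Digit sum: 1+1+1+0+1 = 4.

4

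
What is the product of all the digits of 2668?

2×6×6×8 = 576

576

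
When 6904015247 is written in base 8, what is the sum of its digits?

45

6904015247 in base 8 is 63340564617.
Digit sum: 6+3+3+4+0+5+6+4+6+1+7 = 45.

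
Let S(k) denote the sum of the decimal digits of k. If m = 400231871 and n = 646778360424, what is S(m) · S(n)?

S(400231871) = 4+0+0+2+3+1+8+7+1 = 26.
S(646778360424) = 6+4+6+7+7+8+3+6+0+4+2+4 = 57.
26 · 57 = 1482.

1482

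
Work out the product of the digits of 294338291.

2×9×4×3×3×8×2×9×1 = 93312

93312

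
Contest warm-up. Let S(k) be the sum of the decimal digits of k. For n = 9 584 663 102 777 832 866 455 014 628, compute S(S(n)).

First digit sum: 133.
1+3+3 = 7.

7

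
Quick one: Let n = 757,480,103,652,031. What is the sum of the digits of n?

52

7+5+7+4+8+0+1+0+3+6+5+2+0+3+1 = 52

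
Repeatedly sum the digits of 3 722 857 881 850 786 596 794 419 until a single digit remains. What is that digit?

4

3+7+2+2+8+5+7+8+8+1+8+5+0+7+8+6+5+9+6+7+9+4+4+1+9 = 139
1+3+9 = 13
1+3 = 4
(Equivalently, 3 722 857 881 850 786 596 794 419 mod 9 = 4.)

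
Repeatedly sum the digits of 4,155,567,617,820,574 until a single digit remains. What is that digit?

4+1+5+5+5+6+7+6+1+7+8+2+0+5+7+4 = 73
7+3 = 10
1+0 = 1

1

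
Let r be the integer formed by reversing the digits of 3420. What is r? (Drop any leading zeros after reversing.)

243

Reversing 3420 gives 243.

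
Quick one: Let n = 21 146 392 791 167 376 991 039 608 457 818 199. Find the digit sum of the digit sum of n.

10

First digit sum: 172.
1+7+2 = 10.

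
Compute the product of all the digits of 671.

6×7×1 = 42

42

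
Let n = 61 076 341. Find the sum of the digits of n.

28

6+1+0+7+6+3+4+1 = 28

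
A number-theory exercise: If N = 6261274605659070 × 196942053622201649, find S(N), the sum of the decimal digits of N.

123

6261274605659070 × 196942053622201649 = 1233108279131038048353608085806430
Sum of its 34 digits: 123.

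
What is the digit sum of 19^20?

19^20 = 37589973457545958193355601
Sum of its 26 digits: 136.

136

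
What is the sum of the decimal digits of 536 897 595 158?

71

5+3+6+8+9+7+5+9+5+1+5+8 = 71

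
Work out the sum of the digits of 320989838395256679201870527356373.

3+2+0+9+8+9+8+3+8+3+9+5+2+5+6+6+7+9+2+0+1+8+7+0+5+2+7+3+5+6+3+7+3 = 161

161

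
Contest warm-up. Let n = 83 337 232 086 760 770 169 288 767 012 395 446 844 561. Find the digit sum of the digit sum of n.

First digit sum: 188.
1+8+8 = 17.

17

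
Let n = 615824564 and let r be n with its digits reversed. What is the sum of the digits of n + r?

28

Reversal of 615824564 is 465428516; 615824564 + 465428516 = 1081253080.
Digit sum of 1081253080: 1+0+8+1+2+5+3+0+8+0 = 28.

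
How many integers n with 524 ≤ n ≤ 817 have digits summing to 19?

18

The integers in [524, 817] that have digits summing to 19: 559, 568, 577, 586, 595, 649, …, 784, 793.
18 qualify.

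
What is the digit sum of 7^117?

7^117 = 752437932913554740664483432691464675311052887102331043473121278209702196610254919135920249842407207
Sum of its 99 digits: 397.

397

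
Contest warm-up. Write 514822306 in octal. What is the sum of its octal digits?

33

514822306 in base 8 is 3653710242.
Digit sum: 3+6+5+3+7+1+0+2+4+2 = 33.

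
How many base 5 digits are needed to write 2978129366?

2978129366 in base 5 is 22044400114431, which has 14 digits.

14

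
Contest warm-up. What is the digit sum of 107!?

107! = 12265202031961379393517517010387338887131568154382945052653251412013535324922144249034658613287059061933743916719318560380966506520420000368175349760000000000000000000000000
Sum of its 173 digits: 594.

594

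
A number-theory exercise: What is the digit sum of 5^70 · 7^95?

5^70 · 7^95 = 1630099464968323376376841635066911802362854353533292038724389919761874886714989550594800092608860353493582806549966335296630859375
Sum of its 130 digits: 628.

628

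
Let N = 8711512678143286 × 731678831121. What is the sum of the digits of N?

8711512678143286 × 731678831121 = 6374029413639651785034003606
Sum of its 28 digits: 111.

111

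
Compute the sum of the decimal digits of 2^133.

191

2^133 = 10889035741470030830827987437816582766592
Sum of its 41 digits: 191.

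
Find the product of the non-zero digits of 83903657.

8×3×9×3×6×5×7 = 136080

136080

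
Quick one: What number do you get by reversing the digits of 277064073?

370460772

Reversing 277064073 gives 370460772.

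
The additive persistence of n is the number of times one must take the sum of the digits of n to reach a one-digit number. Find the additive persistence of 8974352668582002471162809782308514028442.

8974352668582002471162809782308514028442 → 171 → 9 (2 steps)

2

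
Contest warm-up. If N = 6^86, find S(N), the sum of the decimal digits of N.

6^86 = 8336956452438171696218513660416009914138901025162730927971742253056
Sum of its 67 digits: 279.

279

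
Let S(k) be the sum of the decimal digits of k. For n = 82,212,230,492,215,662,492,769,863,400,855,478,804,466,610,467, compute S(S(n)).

First digit sum: 204.
2+0+4 = 6.

6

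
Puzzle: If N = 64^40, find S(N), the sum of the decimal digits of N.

361

64^40 = 1766847064778384329583297500742918515827483896875618958121606201292619776
Sum of its 73 digits: 361.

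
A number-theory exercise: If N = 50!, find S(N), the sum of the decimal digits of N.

216

50! = 30414093201713378043612608166064768844377641568960512000000000000
Sum of its 65 digits: 216.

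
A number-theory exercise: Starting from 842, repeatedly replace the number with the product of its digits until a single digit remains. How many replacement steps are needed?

3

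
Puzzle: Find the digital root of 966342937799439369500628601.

1

9+6+6+3+4+2+9+3+7+7+9+9+4+3+9+3+6+9+5+0+0+6+2+8+6+0+1 = 136
1+3+6 = 10
1+0 = 1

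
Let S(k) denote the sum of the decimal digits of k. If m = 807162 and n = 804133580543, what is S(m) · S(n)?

1056

S(807162) = 8+0+7+1+6+2 = 24.
S(804133580543) = 8+0+4+1+3+3+5+8+0+5+4+3 = 44.
24 · 44 = 1056.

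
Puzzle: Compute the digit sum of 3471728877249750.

3+4+7+1+7+2+8+8+7+7+2+4+9+7+5+0 = 81

81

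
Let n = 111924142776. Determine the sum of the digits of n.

1+1+1+9+2+4+1+4+2+7+7+6 = 45

45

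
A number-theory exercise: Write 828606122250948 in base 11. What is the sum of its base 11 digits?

68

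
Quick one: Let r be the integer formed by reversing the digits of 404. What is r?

Reversing 404 gives 404.

404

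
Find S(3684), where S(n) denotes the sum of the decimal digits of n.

3+6+8+4 = 21

21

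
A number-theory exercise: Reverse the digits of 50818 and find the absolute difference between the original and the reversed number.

30987

Reverse of 50818 is 81805.
|50818 − 81805| = 30987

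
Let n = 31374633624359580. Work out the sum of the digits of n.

3+1+3+7+4+6+3+3+6+2+4+3+5+9+5+8+0 = 72

72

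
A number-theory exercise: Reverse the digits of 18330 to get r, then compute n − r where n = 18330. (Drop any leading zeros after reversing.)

Reverse of 18330 is 3381.
18330 − 3381 = 14949

14949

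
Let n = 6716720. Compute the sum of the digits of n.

29

6+7+1+6+7+2+0 = 29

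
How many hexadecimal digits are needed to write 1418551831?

1418551831 in base 16 is 548D6217, which has 8 digits.

8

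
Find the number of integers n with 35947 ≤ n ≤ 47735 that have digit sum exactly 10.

88

The integers in [35947, 47735] that have digit sum exactly 10: 36001, 36010, 36100, 37000, 40006, 40015, …, 45100, 46000.
88 qualify.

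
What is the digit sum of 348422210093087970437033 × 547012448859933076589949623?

348422210093087970437033 × 547012448859933076589949623 = 190591286380210141665731987432542895068670763588559
Sum of its 51 digits: 238.

238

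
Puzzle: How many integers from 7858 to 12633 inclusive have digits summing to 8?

The integers in [7858, 12633] that have digits summing to 8: 8000, 10007, 10016, 10025, 10034, 10043, …, 12410, 12500.
86 qualify.

86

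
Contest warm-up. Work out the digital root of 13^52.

The digital root of n equals n mod 9 (or 9 when 9 | n), so we need 13^52 mod 9.
13^52 ≡ 4 (mod 9), so the digital root is 4.

4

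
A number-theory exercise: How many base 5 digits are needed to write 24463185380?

15

24463185380 in base 5 is 400100033413010, which has 15 digits.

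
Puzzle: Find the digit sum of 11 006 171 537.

1+1+0+0+6+1+7+1+5+3+7 = 32

32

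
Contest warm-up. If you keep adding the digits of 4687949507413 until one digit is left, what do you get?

4+6+8+7+9+4+9+5+0+7+4+1+3 = 67
6+7 = 13
1+3 = 4

4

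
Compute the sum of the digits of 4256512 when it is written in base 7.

4256512 in base 7 is 51115441.
Digit sum: 5+1+1+1+5+4+4+1 = 22.

22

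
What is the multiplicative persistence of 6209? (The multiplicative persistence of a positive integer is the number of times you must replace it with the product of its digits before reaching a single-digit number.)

1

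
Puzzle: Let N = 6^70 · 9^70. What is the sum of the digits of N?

540

6^70 · 9^70 = 18516682827949938685345428631928847530105430710240309485060977264232416219805615207577117686896628395672062001622366027776
Sum of its 122 digits: 540.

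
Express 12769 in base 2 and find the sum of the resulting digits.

7

12769 in base 2 is 11000111100001.
Digit sum: 1+1+0+0+0+1+1+1+1+0+0+0+0+1 = 7.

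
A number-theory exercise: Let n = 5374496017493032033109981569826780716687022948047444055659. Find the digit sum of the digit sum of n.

13

First digit sum: 265.
2+6+5 = 13.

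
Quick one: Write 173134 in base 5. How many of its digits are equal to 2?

173134 in base 5 is 21020014.
The digit 2 appears 2 times.

2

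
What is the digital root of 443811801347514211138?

7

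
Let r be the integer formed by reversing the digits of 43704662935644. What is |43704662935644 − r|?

949263705090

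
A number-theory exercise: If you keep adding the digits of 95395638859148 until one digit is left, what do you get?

2

9+5+3+9+5+6+3+8+8+5+9+1+4+8 = 83
8+3 = 11
1+1 = 2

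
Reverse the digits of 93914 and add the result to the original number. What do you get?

135853

Reverse of 93914 is 41939.
93914 + 41939 = 135853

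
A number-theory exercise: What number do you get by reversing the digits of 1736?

6371

Reversing 1736 gives 6371.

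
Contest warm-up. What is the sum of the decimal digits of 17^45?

242

17^45 = 23453165165327788911665591944416226304630809183732482257
Sum of its 56 digits: 242.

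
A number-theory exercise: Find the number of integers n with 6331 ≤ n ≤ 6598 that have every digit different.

147

The integers in [6331, 6598] that have every digit different: 6340, 6341, 6342, 6345, 6347, 6348, …, 6597, 6598.
147 qualify.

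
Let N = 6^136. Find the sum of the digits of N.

486

6^136 = 6738605811544832916404944710839227866895803064850951683710862125118065920077148776367390663479029248557056
Sum of its 106 digits: 486.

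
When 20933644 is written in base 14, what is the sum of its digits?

20933644 in base 14 is 2ACCC44.
Digit sum: 2+10+12+12+12+4+4 = 56.

56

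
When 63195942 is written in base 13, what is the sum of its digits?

63195942 in base 13 is 10128864.
Digit sum: 1+0+1+2+8+8+6+4 = 30.

30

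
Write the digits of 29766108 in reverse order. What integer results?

Reversing 29766108 gives 80166792.

80166792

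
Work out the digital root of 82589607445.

8+2+5+8+9+6+0+7+4+4+5 = 58
5+8 = 13
1+3 = 4

4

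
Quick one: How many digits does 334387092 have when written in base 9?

9

334387092 in base 9 is 768177763, which has 9 digits.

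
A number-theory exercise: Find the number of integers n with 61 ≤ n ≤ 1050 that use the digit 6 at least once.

269

The integers in [61, 1050] that use the digit 6 at least once: 61, 62, 63, 64, 65, 66, …, 1036, 1046.
269 qualify.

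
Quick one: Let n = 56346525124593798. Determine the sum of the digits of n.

84

5+6+3+4+6+5+2+5+1+2+4+5+9+3+7+9+8 = 84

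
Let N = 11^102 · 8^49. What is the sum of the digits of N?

692

11^102 · 8^49 = 2974837508870600406645706670028431758726471229370129221060864469877134876036748008597858819404521899138600857790585144187151804722488006391408715890688
Sum of its 151 digits: 692.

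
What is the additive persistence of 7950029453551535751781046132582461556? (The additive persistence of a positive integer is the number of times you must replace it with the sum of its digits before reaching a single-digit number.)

3

7950029453551535751781046132582461556 → 155 → 11 → 2 (3 steps)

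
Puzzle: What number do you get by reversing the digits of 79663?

36697

Reversing 79663 gives 36697.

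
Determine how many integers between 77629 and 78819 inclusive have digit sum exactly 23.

The integers in [77629, 78819] that have digit sum exactly 23: 77630, 77702, 77711, 77720, 77801, 77810, …, 78710, 78800.
52 qualify.

52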